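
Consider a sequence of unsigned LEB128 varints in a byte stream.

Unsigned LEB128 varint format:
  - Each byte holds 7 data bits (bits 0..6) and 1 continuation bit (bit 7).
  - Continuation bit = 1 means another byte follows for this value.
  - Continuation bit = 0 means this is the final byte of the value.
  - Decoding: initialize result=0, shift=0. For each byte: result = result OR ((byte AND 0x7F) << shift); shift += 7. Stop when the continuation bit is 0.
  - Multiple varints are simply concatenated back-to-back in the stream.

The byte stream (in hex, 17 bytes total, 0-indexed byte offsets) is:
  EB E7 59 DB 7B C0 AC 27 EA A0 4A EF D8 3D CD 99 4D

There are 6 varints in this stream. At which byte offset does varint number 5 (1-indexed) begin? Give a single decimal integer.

  byte[0]=0xEB cont=1 payload=0x6B=107: acc |= 107<<0 -> acc=107 shift=7
  byte[1]=0xE7 cont=1 payload=0x67=103: acc |= 103<<7 -> acc=13291 shift=14
  byte[2]=0x59 cont=0 payload=0x59=89: acc |= 89<<14 -> acc=1471467 shift=21 [end]
Varint 1: bytes[0:3] = EB E7 59 -> value 1471467 (3 byte(s))
  byte[3]=0xDB cont=1 payload=0x5B=91: acc |= 91<<0 -> acc=91 shift=7
  byte[4]=0x7B cont=0 payload=0x7B=123: acc |= 123<<7 -> acc=15835 shift=14 [end]
Varint 2: bytes[3:5] = DB 7B -> value 15835 (2 byte(s))
  byte[5]=0xC0 cont=1 payload=0x40=64: acc |= 64<<0 -> acc=64 shift=7
  byte[6]=0xAC cont=1 payload=0x2C=44: acc |= 44<<7 -> acc=5696 shift=14
  byte[7]=0x27 cont=0 payload=0x27=39: acc |= 39<<14 -> acc=644672 shift=21 [end]
Varint 3: bytes[5:8] = C0 AC 27 -> value 644672 (3 byte(s))
  byte[8]=0xEA cont=1 payload=0x6A=106: acc |= 106<<0 -> acc=106 shift=7
  byte[9]=0xA0 cont=1 payload=0x20=32: acc |= 32<<7 -> acc=4202 shift=14
  byte[10]=0x4A cont=0 payload=0x4A=74: acc |= 74<<14 -> acc=1216618 shift=21 [end]
Varint 4: bytes[8:11] = EA A0 4A -> value 1216618 (3 byte(s))
  byte[11]=0xEF cont=1 payload=0x6F=111: acc |= 111<<0 -> acc=111 shift=7
  byte[12]=0xD8 cont=1 payload=0x58=88: acc |= 88<<7 -> acc=11375 shift=14
  byte[13]=0x3D cont=0 payload=0x3D=61: acc |= 61<<14 -> acc=1010799 shift=21 [end]
Varint 5: bytes[11:14] = EF D8 3D -> value 1010799 (3 byte(s))
  byte[14]=0xCD cont=1 payload=0x4D=77: acc |= 77<<0 -> acc=77 shift=7
  byte[15]=0x99 cont=1 payload=0x19=25: acc |= 25<<7 -> acc=3277 shift=14
  byte[16]=0x4D cont=0 payload=0x4D=77: acc |= 77<<14 -> acc=1264845 shift=21 [end]
Varint 6: bytes[14:17] = CD 99 4D -> value 1264845 (3 byte(s))

Answer: 11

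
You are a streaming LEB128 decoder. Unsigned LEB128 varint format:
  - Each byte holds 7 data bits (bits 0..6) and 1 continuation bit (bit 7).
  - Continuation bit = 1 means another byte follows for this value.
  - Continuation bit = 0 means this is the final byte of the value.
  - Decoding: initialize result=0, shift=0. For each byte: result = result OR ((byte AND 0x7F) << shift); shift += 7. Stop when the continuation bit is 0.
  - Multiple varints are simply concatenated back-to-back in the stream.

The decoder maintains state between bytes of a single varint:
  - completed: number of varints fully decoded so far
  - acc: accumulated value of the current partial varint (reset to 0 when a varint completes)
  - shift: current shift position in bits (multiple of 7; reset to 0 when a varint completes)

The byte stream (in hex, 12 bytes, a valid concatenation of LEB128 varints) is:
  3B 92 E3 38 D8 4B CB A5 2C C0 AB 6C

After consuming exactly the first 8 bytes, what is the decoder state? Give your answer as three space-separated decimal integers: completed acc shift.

byte[0]=0x3B cont=0 payload=0x3B: varint #1 complete (value=59); reset -> completed=1 acc=0 shift=0
byte[1]=0x92 cont=1 payload=0x12: acc |= 18<<0 -> completed=1 acc=18 shift=7
byte[2]=0xE3 cont=1 payload=0x63: acc |= 99<<7 -> completed=1 acc=12690 shift=14
byte[3]=0x38 cont=0 payload=0x38: varint #2 complete (value=930194); reset -> completed=2 acc=0 shift=0
byte[4]=0xD8 cont=1 payload=0x58: acc |= 88<<0 -> completed=2 acc=88 shift=7
byte[5]=0x4B cont=0 payload=0x4B: varint #3 complete (value=9688); reset -> completed=3 acc=0 shift=0
byte[6]=0xCB cont=1 payload=0x4B: acc |= 75<<0 -> completed=3 acc=75 shift=7
byte[7]=0xA5 cont=1 payload=0x25: acc |= 37<<7 -> completed=3 acc=4811 shift=14

Answer: 3 4811 14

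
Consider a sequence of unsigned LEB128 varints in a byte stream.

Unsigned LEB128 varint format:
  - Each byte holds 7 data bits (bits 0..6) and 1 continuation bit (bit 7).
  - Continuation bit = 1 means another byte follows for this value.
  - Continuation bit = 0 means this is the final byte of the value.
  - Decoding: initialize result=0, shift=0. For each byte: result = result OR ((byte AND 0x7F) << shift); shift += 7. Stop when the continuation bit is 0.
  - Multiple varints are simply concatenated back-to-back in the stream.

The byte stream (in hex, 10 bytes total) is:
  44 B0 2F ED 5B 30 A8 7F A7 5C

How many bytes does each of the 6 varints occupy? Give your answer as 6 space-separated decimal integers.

Answer: 1 2 2 1 2 2

Derivation:
  byte[0]=0x44 cont=0 payload=0x44=68: acc |= 68<<0 -> acc=68 shift=7 [end]
Varint 1: bytes[0:1] = 44 -> value 68 (1 byte(s))
  byte[1]=0xB0 cont=1 payload=0x30=48: acc |= 48<<0 -> acc=48 shift=7
  byte[2]=0x2F cont=0 payload=0x2F=47: acc |= 47<<7 -> acc=6064 shift=14 [end]
Varint 2: bytes[1:3] = B0 2F -> value 6064 (2 byte(s))
  byte[3]=0xED cont=1 payload=0x6D=109: acc |= 109<<0 -> acc=109 shift=7
  byte[4]=0x5B cont=0 payload=0x5B=91: acc |= 91<<7 -> acc=11757 shift=14 [end]
Varint 3: bytes[3:5] = ED 5B -> value 11757 (2 byte(s))
  byte[5]=0x30 cont=0 payload=0x30=48: acc |= 48<<0 -> acc=48 shift=7 [end]
Varint 4: bytes[5:6] = 30 -> value 48 (1 byte(s))
  byte[6]=0xA8 cont=1 payload=0x28=40: acc |= 40<<0 -> acc=40 shift=7
  byte[7]=0x7F cont=0 payload=0x7F=127: acc |= 127<<7 -> acc=16296 shift=14 [end]
Varint 5: bytes[6:8] = A8 7F -> value 16296 (2 byte(s))
  byte[8]=0xA7 cont=1 payload=0x27=39: acc |= 39<<0 -> acc=39 shift=7
  byte[9]=0x5C cont=0 payload=0x5C=92: acc |= 92<<7 -> acc=11815 shift=14 [end]
Varint 6: bytes[8:10] = A7 5C -> value 11815 (2 byte(s))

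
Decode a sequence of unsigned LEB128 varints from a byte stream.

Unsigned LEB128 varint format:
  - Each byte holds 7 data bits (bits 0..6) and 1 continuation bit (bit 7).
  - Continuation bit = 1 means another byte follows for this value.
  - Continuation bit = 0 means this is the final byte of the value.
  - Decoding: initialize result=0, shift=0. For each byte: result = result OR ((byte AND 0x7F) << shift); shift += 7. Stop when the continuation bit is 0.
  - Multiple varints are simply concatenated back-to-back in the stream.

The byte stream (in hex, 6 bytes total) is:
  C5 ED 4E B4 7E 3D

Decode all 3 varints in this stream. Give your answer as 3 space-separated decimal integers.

  byte[0]=0xC5 cont=1 payload=0x45=69: acc |= 69<<0 -> acc=69 shift=7
  byte[1]=0xED cont=1 payload=0x6D=109: acc |= 109<<7 -> acc=14021 shift=14
  byte[2]=0x4E cont=0 payload=0x4E=78: acc |= 78<<14 -> acc=1291973 shift=21 [end]
Varint 1: bytes[0:3] = C5 ED 4E -> value 1291973 (3 byte(s))
  byte[3]=0xB4 cont=1 payload=0x34=52: acc |= 52<<0 -> acc=52 shift=7
  byte[4]=0x7E cont=0 payload=0x7E=126: acc |= 126<<7 -> acc=16180 shift=14 [end]
Varint 2: bytes[3:5] = B4 7E -> value 16180 (2 byte(s))
  byte[5]=0x3D cont=0 payload=0x3D=61: acc |= 61<<0 -> acc=61 shift=7 [end]
Varint 3: bytes[5:6] = 3D -> value 61 (1 byte(s))

Answer: 1291973 16180 61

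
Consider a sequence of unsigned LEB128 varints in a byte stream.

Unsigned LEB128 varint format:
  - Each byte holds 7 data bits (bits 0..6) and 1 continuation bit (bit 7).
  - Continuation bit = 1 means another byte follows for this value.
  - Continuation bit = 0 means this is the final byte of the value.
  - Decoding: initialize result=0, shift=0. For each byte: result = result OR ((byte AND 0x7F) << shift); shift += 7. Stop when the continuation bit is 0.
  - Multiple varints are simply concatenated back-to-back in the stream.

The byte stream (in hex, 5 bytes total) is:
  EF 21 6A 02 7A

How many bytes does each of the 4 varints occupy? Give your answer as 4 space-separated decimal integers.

  byte[0]=0xEF cont=1 payload=0x6F=111: acc |= 111<<0 -> acc=111 shift=7
  byte[1]=0x21 cont=0 payload=0x21=33: acc |= 33<<7 -> acc=4335 shift=14 [end]
Varint 1: bytes[0:2] = EF 21 -> value 4335 (2 byte(s))
  byte[2]=0x6A cont=0 payload=0x6A=106: acc |= 106<<0 -> acc=106 shift=7 [end]
Varint 2: bytes[2:3] = 6A -> value 106 (1 byte(s))
  byte[3]=0x02 cont=0 payload=0x02=2: acc |= 2<<0 -> acc=2 shift=7 [end]
Varint 3: bytes[3:4] = 02 -> value 2 (1 byte(s))
  byte[4]=0x7A cont=0 payload=0x7A=122: acc |= 122<<0 -> acc=122 shift=7 [end]
Varint 4: bytes[4:5] = 7A -> value 122 (1 byte(s))

Answer: 2 1 1 1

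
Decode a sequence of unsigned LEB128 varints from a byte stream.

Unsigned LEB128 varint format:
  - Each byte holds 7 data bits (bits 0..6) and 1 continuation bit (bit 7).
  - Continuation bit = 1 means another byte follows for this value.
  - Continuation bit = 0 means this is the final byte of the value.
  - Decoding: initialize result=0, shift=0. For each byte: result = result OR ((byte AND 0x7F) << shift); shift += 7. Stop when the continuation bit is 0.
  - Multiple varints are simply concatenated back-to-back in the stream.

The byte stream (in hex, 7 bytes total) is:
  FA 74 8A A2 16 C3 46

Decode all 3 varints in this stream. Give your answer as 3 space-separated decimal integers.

  byte[0]=0xFA cont=1 payload=0x7A=122: acc |= 122<<0 -> acc=122 shift=7
  byte[1]=0x74 cont=0 payload=0x74=116: acc |= 116<<7 -> acc=14970 shift=14 [end]
Varint 1: bytes[0:2] = FA 74 -> value 14970 (2 byte(s))
  byte[2]=0x8A cont=1 payload=0x0A=10: acc |= 10<<0 -> acc=10 shift=7
  byte[3]=0xA2 cont=1 payload=0x22=34: acc |= 34<<7 -> acc=4362 shift=14
  byte[4]=0x16 cont=0 payload=0x16=22: acc |= 22<<14 -> acc=364810 shift=21 [end]
Varint 2: bytes[2:5] = 8A A2 16 -> value 364810 (3 byte(s))
  byte[5]=0xC3 cont=1 payload=0x43=67: acc |= 67<<0 -> acc=67 shift=7
  byte[6]=0x46 cont=0 payload=0x46=70: acc |= 70<<7 -> acc=9027 shift=14 [end]
Varint 3: bytes[5:7] = C3 46 -> value 9027 (2 byte(s))

Answer: 14970 364810 9027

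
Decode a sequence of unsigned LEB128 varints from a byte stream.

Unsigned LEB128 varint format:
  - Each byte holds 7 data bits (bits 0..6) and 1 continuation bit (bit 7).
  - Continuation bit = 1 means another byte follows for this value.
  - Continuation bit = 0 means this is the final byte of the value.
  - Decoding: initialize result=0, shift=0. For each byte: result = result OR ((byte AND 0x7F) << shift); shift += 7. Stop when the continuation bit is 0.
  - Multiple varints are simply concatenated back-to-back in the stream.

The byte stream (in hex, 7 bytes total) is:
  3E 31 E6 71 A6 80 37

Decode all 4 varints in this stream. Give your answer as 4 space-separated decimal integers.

  byte[0]=0x3E cont=0 payload=0x3E=62: acc |= 62<<0 -> acc=62 shift=7 [end]
Varint 1: bytes[0:1] = 3E -> value 62 (1 byte(s))
  byte[1]=0x31 cont=0 payload=0x31=49: acc |= 49<<0 -> acc=49 shift=7 [end]
Varint 2: bytes[1:2] = 31 -> value 49 (1 byte(s))
  byte[2]=0xE6 cont=1 payload=0x66=102: acc |= 102<<0 -> acc=102 shift=7
  byte[3]=0x71 cont=0 payload=0x71=113: acc |= 113<<7 -> acc=14566 shift=14 [end]
Varint 3: bytes[2:4] = E6 71 -> value 14566 (2 byte(s))
  byte[4]=0xA6 cont=1 payload=0x26=38: acc |= 38<<0 -> acc=38 shift=7
  byte[5]=0x80 cont=1 payload=0x00=0: acc |= 0<<7 -> acc=38 shift=14
  byte[6]=0x37 cont=0 payload=0x37=55: acc |= 55<<14 -> acc=901158 shift=21 [end]
Varint 4: bytes[4:7] = A6 80 37 -> value 901158 (3 byte(s))

Answer: 62 49 14566 901158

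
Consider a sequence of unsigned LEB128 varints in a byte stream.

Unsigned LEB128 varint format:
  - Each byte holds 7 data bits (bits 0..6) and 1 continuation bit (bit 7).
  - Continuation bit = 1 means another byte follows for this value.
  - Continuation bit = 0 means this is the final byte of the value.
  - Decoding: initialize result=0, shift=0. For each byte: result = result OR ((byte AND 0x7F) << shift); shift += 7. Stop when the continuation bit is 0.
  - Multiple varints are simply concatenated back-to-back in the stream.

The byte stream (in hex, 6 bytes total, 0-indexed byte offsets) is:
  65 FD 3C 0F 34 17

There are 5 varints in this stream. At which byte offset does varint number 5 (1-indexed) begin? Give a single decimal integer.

  byte[0]=0x65 cont=0 payload=0x65=101: acc |= 101<<0 -> acc=101 shift=7 [end]
Varint 1: bytes[0:1] = 65 -> value 101 (1 byte(s))
  byte[1]=0xFD cont=1 payload=0x7D=125: acc |= 125<<0 -> acc=125 shift=7
  byte[2]=0x3C cont=0 payload=0x3C=60: acc |= 60<<7 -> acc=7805 shift=14 [end]
Varint 2: bytes[1:3] = FD 3C -> value 7805 (2 byte(s))
  byte[3]=0x0F cont=0 payload=0x0F=15: acc |= 15<<0 -> acc=15 shift=7 [end]
Varint 3: bytes[3:4] = 0F -> value 15 (1 byte(s))
  byte[4]=0x34 cont=0 payload=0x34=52: acc |= 52<<0 -> acc=52 shift=7 [end]
Varint 4: bytes[4:5] = 34 -> value 52 (1 byte(s))
  byte[5]=0x17 cont=0 payload=0x17=23: acc |= 23<<0 -> acc=23 shift=7 [end]
Varint 5: bytes[5:6] = 17 -> value 23 (1 byte(s))

Answer: 5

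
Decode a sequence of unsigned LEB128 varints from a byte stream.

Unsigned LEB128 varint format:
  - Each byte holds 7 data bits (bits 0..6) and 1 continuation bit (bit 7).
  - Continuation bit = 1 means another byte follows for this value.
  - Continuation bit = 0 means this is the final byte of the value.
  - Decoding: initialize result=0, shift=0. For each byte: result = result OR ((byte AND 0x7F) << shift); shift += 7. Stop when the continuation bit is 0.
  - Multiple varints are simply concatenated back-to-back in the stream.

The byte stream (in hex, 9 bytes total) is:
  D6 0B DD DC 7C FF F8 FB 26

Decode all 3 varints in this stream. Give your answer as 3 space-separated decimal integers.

Answer: 1494 2043485 81722495

Derivation:
  byte[0]=0xD6 cont=1 payload=0x56=86: acc |= 86<<0 -> acc=86 shift=7
  byte[1]=0x0B cont=0 payload=0x0B=11: acc |= 11<<7 -> acc=1494 shift=14 [end]
Varint 1: bytes[0:2] = D6 0B -> value 1494 (2 byte(s))
  byte[2]=0xDD cont=1 payload=0x5D=93: acc |= 93<<0 -> acc=93 shift=7
  byte[3]=0xDC cont=1 payload=0x5C=92: acc |= 92<<7 -> acc=11869 shift=14
  byte[4]=0x7C cont=0 payload=0x7C=124: acc |= 124<<14 -> acc=2043485 shift=21 [end]
Varint 2: bytes[2:5] = DD DC 7C -> value 2043485 (3 byte(s))
  byte[5]=0xFF cont=1 payload=0x7F=127: acc |= 127<<0 -> acc=127 shift=7
  byte[6]=0xF8 cont=1 payload=0x78=120: acc |= 120<<7 -> acc=15487 shift=14
  byte[7]=0xFB cont=1 payload=0x7B=123: acc |= 123<<14 -> acc=2030719 shift=21
  byte[8]=0x26 cont=0 payload=0x26=38: acc |= 38<<21 -> acc=81722495 shift=28 [end]
Varint 3: bytes[5:9] = FF F8 FB 26 -> value 81722495 (4 byte(s))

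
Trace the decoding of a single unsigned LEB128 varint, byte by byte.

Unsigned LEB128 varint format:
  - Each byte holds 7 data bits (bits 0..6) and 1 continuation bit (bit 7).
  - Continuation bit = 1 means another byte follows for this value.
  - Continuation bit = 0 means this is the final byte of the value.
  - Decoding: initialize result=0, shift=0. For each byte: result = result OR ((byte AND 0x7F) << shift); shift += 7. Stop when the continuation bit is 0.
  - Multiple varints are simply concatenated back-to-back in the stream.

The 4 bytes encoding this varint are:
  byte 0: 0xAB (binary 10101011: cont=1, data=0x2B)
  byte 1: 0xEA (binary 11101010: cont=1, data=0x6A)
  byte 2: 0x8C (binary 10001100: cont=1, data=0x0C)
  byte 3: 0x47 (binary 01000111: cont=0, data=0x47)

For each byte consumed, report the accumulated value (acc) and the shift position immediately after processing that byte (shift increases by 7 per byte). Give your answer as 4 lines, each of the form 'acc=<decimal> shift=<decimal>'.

Answer: acc=43 shift=7
acc=13611 shift=14
acc=210219 shift=21
acc=149108011 shift=28

Derivation:
byte 0=0xAB: payload=0x2B=43, contrib = 43<<0 = 43; acc -> 43, shift -> 7
byte 1=0xEA: payload=0x6A=106, contrib = 106<<7 = 13568; acc -> 13611, shift -> 14
byte 2=0x8C: payload=0x0C=12, contrib = 12<<14 = 196608; acc -> 210219, shift -> 21
byte 3=0x47: payload=0x47=71, contrib = 71<<21 = 148897792; acc -> 149108011, shift -> 28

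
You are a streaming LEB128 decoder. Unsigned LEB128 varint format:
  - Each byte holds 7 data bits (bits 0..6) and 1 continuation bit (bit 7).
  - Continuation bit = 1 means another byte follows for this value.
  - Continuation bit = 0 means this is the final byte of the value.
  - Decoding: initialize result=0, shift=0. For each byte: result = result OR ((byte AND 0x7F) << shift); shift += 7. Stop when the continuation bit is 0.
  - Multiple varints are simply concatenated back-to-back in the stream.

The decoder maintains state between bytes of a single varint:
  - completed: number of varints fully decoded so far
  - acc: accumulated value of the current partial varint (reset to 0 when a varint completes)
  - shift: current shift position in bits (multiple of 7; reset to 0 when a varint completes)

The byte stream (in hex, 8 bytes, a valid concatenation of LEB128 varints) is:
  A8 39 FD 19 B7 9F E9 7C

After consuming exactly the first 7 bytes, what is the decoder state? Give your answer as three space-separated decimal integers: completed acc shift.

Answer: 2 1724343 21

Derivation:
byte[0]=0xA8 cont=1 payload=0x28: acc |= 40<<0 -> completed=0 acc=40 shift=7
byte[1]=0x39 cont=0 payload=0x39: varint #1 complete (value=7336); reset -> completed=1 acc=0 shift=0
byte[2]=0xFD cont=1 payload=0x7D: acc |= 125<<0 -> completed=1 acc=125 shift=7
byte[3]=0x19 cont=0 payload=0x19: varint #2 complete (value=3325); reset -> completed=2 acc=0 shift=0
byte[4]=0xB7 cont=1 payload=0x37: acc |= 55<<0 -> completed=2 acc=55 shift=7
byte[5]=0x9F cont=1 payload=0x1F: acc |= 31<<7 -> completed=2 acc=4023 shift=14
byte[6]=0xE9 cont=1 payload=0x69: acc |= 105<<14 -> completed=2 acc=1724343 shift=21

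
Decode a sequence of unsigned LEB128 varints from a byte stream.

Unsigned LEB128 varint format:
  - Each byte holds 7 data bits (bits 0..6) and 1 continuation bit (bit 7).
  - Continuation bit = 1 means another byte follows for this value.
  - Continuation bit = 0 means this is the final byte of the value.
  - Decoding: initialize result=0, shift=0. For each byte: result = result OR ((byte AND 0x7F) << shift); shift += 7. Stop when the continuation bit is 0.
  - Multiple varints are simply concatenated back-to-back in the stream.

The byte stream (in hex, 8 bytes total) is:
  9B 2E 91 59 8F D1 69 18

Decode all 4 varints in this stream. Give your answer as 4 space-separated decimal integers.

Answer: 5915 11409 1730703 24

Derivation:
  byte[0]=0x9B cont=1 payload=0x1B=27: acc |= 27<<0 -> acc=27 shift=7
  byte[1]=0x2E cont=0 payload=0x2E=46: acc |= 46<<7 -> acc=5915 shift=14 [end]
Varint 1: bytes[0:2] = 9B 2E -> value 5915 (2 byte(s))
  byte[2]=0x91 cont=1 payload=0x11=17: acc |= 17<<0 -> acc=17 shift=7
  byte[3]=0x59 cont=0 payload=0x59=89: acc |= 89<<7 -> acc=11409 shift=14 [end]
Varint 2: bytes[2:4] = 91 59 -> value 11409 (2 byte(s))
  byte[4]=0x8F cont=1 payload=0x0F=15: acc |= 15<<0 -> acc=15 shift=7
  byte[5]=0xD1 cont=1 payload=0x51=81: acc |= 81<<7 -> acc=10383 shift=14
  byte[6]=0x69 cont=0 payload=0x69=105: acc |= 105<<14 -> acc=1730703 shift=21 [end]
Varint 3: bytes[4:7] = 8F D1 69 -> value 1730703 (3 byte(s))
  byte[7]=0x18 cont=0 payload=0x18=24: acc |= 24<<0 -> acc=24 shift=7 [end]
Varint 4: bytes[7:8] = 18 -> value 24 (1 byte(s))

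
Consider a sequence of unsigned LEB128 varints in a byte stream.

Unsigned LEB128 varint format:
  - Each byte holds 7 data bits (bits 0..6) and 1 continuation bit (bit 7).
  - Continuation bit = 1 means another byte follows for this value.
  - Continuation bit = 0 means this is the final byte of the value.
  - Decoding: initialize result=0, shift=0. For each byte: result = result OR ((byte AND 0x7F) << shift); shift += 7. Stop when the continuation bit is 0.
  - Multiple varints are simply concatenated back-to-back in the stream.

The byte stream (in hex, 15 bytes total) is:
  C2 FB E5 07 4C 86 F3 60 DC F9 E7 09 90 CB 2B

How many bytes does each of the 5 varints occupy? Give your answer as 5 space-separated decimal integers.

Answer: 4 1 3 4 3

Derivation:
  byte[0]=0xC2 cont=1 payload=0x42=66: acc |= 66<<0 -> acc=66 shift=7
  byte[1]=0xFB cont=1 payload=0x7B=123: acc |= 123<<7 -> acc=15810 shift=14
  byte[2]=0xE5 cont=1 payload=0x65=101: acc |= 101<<14 -> acc=1670594 shift=21
  byte[3]=0x07 cont=0 payload=0x07=7: acc |= 7<<21 -> acc=16350658 shift=28 [end]
Varint 1: bytes[0:4] = C2 FB E5 07 -> value 16350658 (4 byte(s))
  byte[4]=0x4C cont=0 payload=0x4C=76: acc |= 76<<0 -> acc=76 shift=7 [end]
Varint 2: bytes[4:5] = 4C -> value 76 (1 byte(s))
  byte[5]=0x86 cont=1 payload=0x06=6: acc |= 6<<0 -> acc=6 shift=7
  byte[6]=0xF3 cont=1 payload=0x73=115: acc |= 115<<7 -> acc=14726 shift=14
  byte[7]=0x60 cont=0 payload=0x60=96: acc |= 96<<14 -> acc=1587590 shift=21 [end]
Varint 3: bytes[5:8] = 86 F3 60 -> value 1587590 (3 byte(s))
  byte[8]=0xDC cont=1 payload=0x5C=92: acc |= 92<<0 -> acc=92 shift=7
  byte[9]=0xF9 cont=1 payload=0x79=121: acc |= 121<<7 -> acc=15580 shift=14
  byte[10]=0xE7 cont=1 payload=0x67=103: acc |= 103<<14 -> acc=1703132 shift=21
  byte[11]=0x09 cont=0 payload=0x09=9: acc |= 9<<21 -> acc=20577500 shift=28 [end]
Varint 4: bytes[8:12] = DC F9 E7 09 -> value 20577500 (4 byte(s))
  byte[12]=0x90 cont=1 payload=0x10=16: acc |= 16<<0 -> acc=16 shift=7
  byte[13]=0xCB cont=1 payload=0x4B=75: acc |= 75<<7 -> acc=9616 shift=14
  byte[14]=0x2B cont=0 payload=0x2B=43: acc |= 43<<14 -> acc=714128 shift=21 [end]
Varint 5: bytes[12:15] = 90 CB 2B -> value 714128 (3 byte(s))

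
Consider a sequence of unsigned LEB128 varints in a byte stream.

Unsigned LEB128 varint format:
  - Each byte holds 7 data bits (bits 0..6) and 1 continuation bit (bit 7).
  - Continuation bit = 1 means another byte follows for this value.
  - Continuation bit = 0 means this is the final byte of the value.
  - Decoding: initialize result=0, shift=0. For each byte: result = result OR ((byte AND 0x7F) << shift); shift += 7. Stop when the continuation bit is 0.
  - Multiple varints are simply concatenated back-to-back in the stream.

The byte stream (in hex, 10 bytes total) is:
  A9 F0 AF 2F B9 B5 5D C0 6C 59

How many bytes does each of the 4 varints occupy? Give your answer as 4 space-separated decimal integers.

Answer: 4 3 2 1

Derivation:
  byte[0]=0xA9 cont=1 payload=0x29=41: acc |= 41<<0 -> acc=41 shift=7
  byte[1]=0xF0 cont=1 payload=0x70=112: acc |= 112<<7 -> acc=14377 shift=14
  byte[2]=0xAF cont=1 payload=0x2F=47: acc |= 47<<14 -> acc=784425 shift=21
  byte[3]=0x2F cont=0 payload=0x2F=47: acc |= 47<<21 -> acc=99350569 shift=28 [end]
Varint 1: bytes[0:4] = A9 F0 AF 2F -> value 99350569 (4 byte(s))
  byte[4]=0xB9 cont=1 payload=0x39=57: acc |= 57<<0 -> acc=57 shift=7
  byte[5]=0xB5 cont=1 payload=0x35=53: acc |= 53<<7 -> acc=6841 shift=14
  byte[6]=0x5D cont=0 payload=0x5D=93: acc |= 93<<14 -> acc=1530553 shift=21 [end]
Varint 2: bytes[4:7] = B9 B5 5D -> value 1530553 (3 byte(s))
  byte[7]=0xC0 cont=1 payload=0x40=64: acc |= 64<<0 -> acc=64 shift=7
  byte[8]=0x6C cont=0 payload=0x6C=108: acc |= 108<<7 -> acc=13888 shift=14 [end]
Varint 3: bytes[7:9] = C0 6C -> value 13888 (2 byte(s))
  byte[9]=0x59 cont=0 payload=0x59=89: acc |= 89<<0 -> acc=89 shift=7 [end]
Varint 4: bytes[9:10] = 59 -> value 89 (1 byte(s))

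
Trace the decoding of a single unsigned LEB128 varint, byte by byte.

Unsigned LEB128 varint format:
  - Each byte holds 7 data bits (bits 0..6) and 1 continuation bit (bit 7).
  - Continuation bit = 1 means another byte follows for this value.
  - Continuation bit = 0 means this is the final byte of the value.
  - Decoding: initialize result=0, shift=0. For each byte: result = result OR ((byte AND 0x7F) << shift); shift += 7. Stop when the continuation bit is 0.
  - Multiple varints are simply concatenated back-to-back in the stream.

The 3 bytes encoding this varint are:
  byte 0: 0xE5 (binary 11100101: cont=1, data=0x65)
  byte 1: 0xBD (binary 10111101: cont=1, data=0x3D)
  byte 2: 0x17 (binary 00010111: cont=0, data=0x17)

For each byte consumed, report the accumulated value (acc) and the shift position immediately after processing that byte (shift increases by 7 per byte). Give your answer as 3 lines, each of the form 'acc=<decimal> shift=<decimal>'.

byte 0=0xE5: payload=0x65=101, contrib = 101<<0 = 101; acc -> 101, shift -> 7
byte 1=0xBD: payload=0x3D=61, contrib = 61<<7 = 7808; acc -> 7909, shift -> 14
byte 2=0x17: payload=0x17=23, contrib = 23<<14 = 376832; acc -> 384741, shift -> 21

Answer: acc=101 shift=7
acc=7909 shift=14
acc=384741 shift=21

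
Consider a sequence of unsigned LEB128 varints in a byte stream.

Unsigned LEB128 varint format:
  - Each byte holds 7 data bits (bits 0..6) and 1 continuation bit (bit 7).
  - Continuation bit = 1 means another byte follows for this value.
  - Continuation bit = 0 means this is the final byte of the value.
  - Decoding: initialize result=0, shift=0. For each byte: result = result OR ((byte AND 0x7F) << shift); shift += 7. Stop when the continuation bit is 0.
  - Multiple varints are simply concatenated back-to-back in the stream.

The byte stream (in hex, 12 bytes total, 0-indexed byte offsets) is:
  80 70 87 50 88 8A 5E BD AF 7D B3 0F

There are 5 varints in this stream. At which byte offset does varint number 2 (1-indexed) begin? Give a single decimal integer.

  byte[0]=0x80 cont=1 payload=0x00=0: acc |= 0<<0 -> acc=0 shift=7
  byte[1]=0x70 cont=0 payload=0x70=112: acc |= 112<<7 -> acc=14336 shift=14 [end]
Varint 1: bytes[0:2] = 80 70 -> value 14336 (2 byte(s))
  byte[2]=0x87 cont=1 payload=0x07=7: acc |= 7<<0 -> acc=7 shift=7
  byte[3]=0x50 cont=0 payload=0x50=80: acc |= 80<<7 -> acc=10247 shift=14 [end]
Varint 2: bytes[2:4] = 87 50 -> value 10247 (2 byte(s))
  byte[4]=0x88 cont=1 payload=0x08=8: acc |= 8<<0 -> acc=8 shift=7
  byte[5]=0x8A cont=1 payload=0x0A=10: acc |= 10<<7 -> acc=1288 shift=14
  byte[6]=0x5E cont=0 payload=0x5E=94: acc |= 94<<14 -> acc=1541384 shift=21 [end]
Varint 3: bytes[4:7] = 88 8A 5E -> value 1541384 (3 byte(s))
  byte[7]=0xBD cont=1 payload=0x3D=61: acc |= 61<<0 -> acc=61 shift=7
  byte[8]=0xAF cont=1 payload=0x2F=47: acc |= 47<<7 -> acc=6077 shift=14
  byte[9]=0x7D cont=0 payload=0x7D=125: acc |= 125<<14 -> acc=2054077 shift=21 [end]
Varint 4: bytes[7:10] = BD AF 7D -> value 2054077 (3 byte(s))
  byte[10]=0xB3 cont=1 payload=0x33=51: acc |= 51<<0 -> acc=51 shift=7
  byte[11]=0x0F cont=0 payload=0x0F=15: acc |= 15<<7 -> acc=1971 shift=14 [end]
Varint 5: bytes[10:12] = B3 0F -> value 1971 (2 byte(s))

Answer: 2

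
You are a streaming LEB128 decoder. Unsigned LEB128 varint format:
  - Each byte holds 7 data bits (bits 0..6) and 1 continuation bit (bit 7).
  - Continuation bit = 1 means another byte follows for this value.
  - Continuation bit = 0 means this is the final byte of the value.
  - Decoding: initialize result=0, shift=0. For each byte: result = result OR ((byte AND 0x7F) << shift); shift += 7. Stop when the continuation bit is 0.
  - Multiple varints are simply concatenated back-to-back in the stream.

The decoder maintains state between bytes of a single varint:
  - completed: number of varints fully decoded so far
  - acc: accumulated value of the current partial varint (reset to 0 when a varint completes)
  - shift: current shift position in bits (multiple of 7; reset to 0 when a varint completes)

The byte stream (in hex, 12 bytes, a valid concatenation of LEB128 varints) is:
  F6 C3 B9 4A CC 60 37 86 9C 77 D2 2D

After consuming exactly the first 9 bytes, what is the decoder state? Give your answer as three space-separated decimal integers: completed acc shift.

Answer: 3 3590 14

Derivation:
byte[0]=0xF6 cont=1 payload=0x76: acc |= 118<<0 -> completed=0 acc=118 shift=7
byte[1]=0xC3 cont=1 payload=0x43: acc |= 67<<7 -> completed=0 acc=8694 shift=14
byte[2]=0xB9 cont=1 payload=0x39: acc |= 57<<14 -> completed=0 acc=942582 shift=21
byte[3]=0x4A cont=0 payload=0x4A: varint #1 complete (value=156131830); reset -> completed=1 acc=0 shift=0
byte[4]=0xCC cont=1 payload=0x4C: acc |= 76<<0 -> completed=1 acc=76 shift=7
byte[5]=0x60 cont=0 payload=0x60: varint #2 complete (value=12364); reset -> completed=2 acc=0 shift=0
byte[6]=0x37 cont=0 payload=0x37: varint #3 complete (value=55); reset -> completed=3 acc=0 shift=0
byte[7]=0x86 cont=1 payload=0x06: acc |= 6<<0 -> completed=3 acc=6 shift=7
byte[8]=0x9C cont=1 payload=0x1C: acc |= 28<<7 -> completed=3 acc=3590 shift=14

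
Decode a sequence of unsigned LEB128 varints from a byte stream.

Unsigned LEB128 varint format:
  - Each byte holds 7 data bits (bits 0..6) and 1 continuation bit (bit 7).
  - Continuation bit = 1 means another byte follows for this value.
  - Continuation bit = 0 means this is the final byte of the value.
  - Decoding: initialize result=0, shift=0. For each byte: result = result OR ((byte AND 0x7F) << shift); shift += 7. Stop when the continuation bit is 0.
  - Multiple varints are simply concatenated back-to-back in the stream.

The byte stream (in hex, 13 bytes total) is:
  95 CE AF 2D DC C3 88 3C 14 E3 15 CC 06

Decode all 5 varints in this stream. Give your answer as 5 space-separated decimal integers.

Answer: 95151893 125968860 20 2787 844

Derivation:
  byte[0]=0x95 cont=1 payload=0x15=21: acc |= 21<<0 -> acc=21 shift=7
  byte[1]=0xCE cont=1 payload=0x4E=78: acc |= 78<<7 -> acc=10005 shift=14
  byte[2]=0xAF cont=1 payload=0x2F=47: acc |= 47<<14 -> acc=780053 shift=21
  byte[3]=0x2D cont=0 payload=0x2D=45: acc |= 45<<21 -> acc=95151893 shift=28 [end]
Varint 1: bytes[0:4] = 95 CE AF 2D -> value 95151893 (4 byte(s))
  byte[4]=0xDC cont=1 payload=0x5C=92: acc |= 92<<0 -> acc=92 shift=7
  byte[5]=0xC3 cont=1 payload=0x43=67: acc |= 67<<7 -> acc=8668 shift=14
  byte[6]=0x88 cont=1 payload=0x08=8: acc |= 8<<14 -> acc=139740 shift=21
  byte[7]=0x3C cont=0 payload=0x3C=60: acc |= 60<<21 -> acc=125968860 shift=28 [end]
Varint 2: bytes[4:8] = DC C3 88 3C -> value 125968860 (4 byte(s))
  byte[8]=0x14 cont=0 payload=0x14=20: acc |= 20<<0 -> acc=20 shift=7 [end]
Varint 3: bytes[8:9] = 14 -> value 20 (1 byte(s))
  byte[9]=0xE3 cont=1 payload=0x63=99: acc |= 99<<0 -> acc=99 shift=7
  byte[10]=0x15 cont=0 payload=0x15=21: acc |= 21<<7 -> acc=2787 shift=14 [end]
Varint 4: bytes[9:11] = E3 15 -> value 2787 (2 byte(s))
  byte[11]=0xCC cont=1 payload=0x4C=76: acc |= 76<<0 -> acc=76 shift=7
  byte[12]=0x06 cont=0 payload=0x06=6: acc |= 6<<7 -> acc=844 shift=14 [end]
Varint 5: bytes[11:13] = CC 06 -> value 844 (2 byte(s))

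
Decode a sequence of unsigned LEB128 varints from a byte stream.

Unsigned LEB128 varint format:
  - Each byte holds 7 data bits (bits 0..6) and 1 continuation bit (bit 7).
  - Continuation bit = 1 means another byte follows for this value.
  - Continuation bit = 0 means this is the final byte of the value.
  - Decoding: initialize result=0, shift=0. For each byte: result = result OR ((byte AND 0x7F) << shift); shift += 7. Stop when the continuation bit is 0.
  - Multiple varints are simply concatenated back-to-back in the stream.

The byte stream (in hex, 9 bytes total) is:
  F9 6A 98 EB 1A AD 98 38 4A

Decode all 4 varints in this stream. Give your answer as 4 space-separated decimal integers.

  byte[0]=0xF9 cont=1 payload=0x79=121: acc |= 121<<0 -> acc=121 shift=7
  byte[1]=0x6A cont=0 payload=0x6A=106: acc |= 106<<7 -> acc=13689 shift=14 [end]
Varint 1: bytes[0:2] = F9 6A -> value 13689 (2 byte(s))
  byte[2]=0x98 cont=1 payload=0x18=24: acc |= 24<<0 -> acc=24 shift=7
  byte[3]=0xEB cont=1 payload=0x6B=107: acc |= 107<<7 -> acc=13720 shift=14
  byte[4]=0x1A cont=0 payload=0x1A=26: acc |= 26<<14 -> acc=439704 shift=21 [end]
Varint 2: bytes[2:5] = 98 EB 1A -> value 439704 (3 byte(s))
  byte[5]=0xAD cont=1 payload=0x2D=45: acc |= 45<<0 -> acc=45 shift=7
  byte[6]=0x98 cont=1 payload=0x18=24: acc |= 24<<7 -> acc=3117 shift=14
  byte[7]=0x38 cont=0 payload=0x38=56: acc |= 56<<14 -> acc=920621 shift=21 [end]
Varint 3: bytes[5:8] = AD 98 38 -> value 920621 (3 byte(s))
  byte[8]=0x4A cont=0 payload=0x4A=74: acc |= 74<<0 -> acc=74 shift=7 [end]
Varint 4: bytes[8:9] = 4A -> value 74 (1 byte(s))

Answer: 13689 439704 920621 74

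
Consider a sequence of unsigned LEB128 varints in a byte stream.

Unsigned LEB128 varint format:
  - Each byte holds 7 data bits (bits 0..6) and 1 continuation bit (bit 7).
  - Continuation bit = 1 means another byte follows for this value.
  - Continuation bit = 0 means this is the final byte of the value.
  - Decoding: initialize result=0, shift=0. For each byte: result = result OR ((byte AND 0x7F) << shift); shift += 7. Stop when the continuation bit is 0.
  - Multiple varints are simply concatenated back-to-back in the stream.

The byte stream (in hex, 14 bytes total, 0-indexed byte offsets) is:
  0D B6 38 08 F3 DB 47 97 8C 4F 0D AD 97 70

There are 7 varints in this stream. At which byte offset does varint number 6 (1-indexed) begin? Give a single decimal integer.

  byte[0]=0x0D cont=0 payload=0x0D=13: acc |= 13<<0 -> acc=13 shift=7 [end]
Varint 1: bytes[0:1] = 0D -> value 13 (1 byte(s))
  byte[1]=0xB6 cont=1 payload=0x36=54: acc |= 54<<0 -> acc=54 shift=7
  byte[2]=0x38 cont=0 payload=0x38=56: acc |= 56<<7 -> acc=7222 shift=14 [end]
Varint 2: bytes[1:3] = B6 38 -> value 7222 (2 byte(s))
  byte[3]=0x08 cont=0 payload=0x08=8: acc |= 8<<0 -> acc=8 shift=7 [end]
Varint 3: bytes[3:4] = 08 -> value 8 (1 byte(s))
  byte[4]=0xF3 cont=1 payload=0x73=115: acc |= 115<<0 -> acc=115 shift=7
  byte[5]=0xDB cont=1 payload=0x5B=91: acc |= 91<<7 -> acc=11763 shift=14
  byte[6]=0x47 cont=0 payload=0x47=71: acc |= 71<<14 -> acc=1175027 shift=21 [end]
Varint 4: bytes[4:7] = F3 DB 47 -> value 1175027 (3 byte(s))
  byte[7]=0x97 cont=1 payload=0x17=23: acc |= 23<<0 -> acc=23 shift=7
  byte[8]=0x8C cont=1 payload=0x0C=12: acc |= 12<<7 -> acc=1559 shift=14
  byte[9]=0x4F cont=0 payload=0x4F=79: acc |= 79<<14 -> acc=1295895 shift=21 [end]
Varint 5: bytes[7:10] = 97 8C 4F -> value 1295895 (3 byte(s))
  byte[10]=0x0D cont=0 payload=0x0D=13: acc |= 13<<0 -> acc=13 shift=7 [end]
Varint 6: bytes[10:11] = 0D -> value 13 (1 byte(s))
  byte[11]=0xAD cont=1 payload=0x2D=45: acc |= 45<<0 -> acc=45 shift=7
  byte[12]=0x97 cont=1 payload=0x17=23: acc |= 23<<7 -> acc=2989 shift=14
  byte[13]=0x70 cont=0 payload=0x70=112: acc |= 112<<14 -> acc=1837997 shift=21 [end]
Varint 7: bytes[11:14] = AD 97 70 -> value 1837997 (3 byte(s))

Answer: 10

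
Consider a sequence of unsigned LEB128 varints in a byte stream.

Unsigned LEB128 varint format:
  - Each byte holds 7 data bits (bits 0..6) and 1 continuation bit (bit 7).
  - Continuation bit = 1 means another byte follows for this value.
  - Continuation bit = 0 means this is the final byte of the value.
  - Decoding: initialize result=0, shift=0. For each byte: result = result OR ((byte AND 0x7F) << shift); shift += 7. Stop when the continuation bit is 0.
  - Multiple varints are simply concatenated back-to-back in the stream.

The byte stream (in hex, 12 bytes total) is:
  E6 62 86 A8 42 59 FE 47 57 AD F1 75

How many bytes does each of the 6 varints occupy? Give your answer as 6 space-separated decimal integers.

  byte[0]=0xE6 cont=1 payload=0x66=102: acc |= 102<<0 -> acc=102 shift=7
  byte[1]=0x62 cont=0 payload=0x62=98: acc |= 98<<7 -> acc=12646 shift=14 [end]
Varint 1: bytes[0:2] = E6 62 -> value 12646 (2 byte(s))
  byte[2]=0x86 cont=1 payload=0x06=6: acc |= 6<<0 -> acc=6 shift=7
  byte[3]=0xA8 cont=1 payload=0x28=40: acc |= 40<<7 -> acc=5126 shift=14
  byte[4]=0x42 cont=0 payload=0x42=66: acc |= 66<<14 -> acc=1086470 shift=21 [end]
Varint 2: bytes[2:5] = 86 A8 42 -> value 1086470 (3 byte(s))
  byte[5]=0x59 cont=0 payload=0x59=89: acc |= 89<<0 -> acc=89 shift=7 [end]
Varint 3: bytes[5:6] = 59 -> value 89 (1 byte(s))
  byte[6]=0xFE cont=1 payload=0x7E=126: acc |= 126<<0 -> acc=126 shift=7
  byte[7]=0x47 cont=0 payload=0x47=71: acc |= 71<<7 -> acc=9214 shift=14 [end]
Varint 4: bytes[6:8] = FE 47 -> value 9214 (2 byte(s))
  byte[8]=0x57 cont=0 payload=0x57=87: acc |= 87<<0 -> acc=87 shift=7 [end]
Varint 5: bytes[8:9] = 57 -> value 87 (1 byte(s))
  byte[9]=0xAD cont=1 payload=0x2D=45: acc |= 45<<0 -> acc=45 shift=7
  byte[10]=0xF1 cont=1 payload=0x71=113: acc |= 113<<7 -> acc=14509 shift=14
  byte[11]=0x75 cont=0 payload=0x75=117: acc |= 117<<14 -> acc=1931437 shift=21 [end]
Varint 6: bytes[9:12] = AD F1 75 -> value 1931437 (3 byte(s))

Answer: 2 3 1 2 1 3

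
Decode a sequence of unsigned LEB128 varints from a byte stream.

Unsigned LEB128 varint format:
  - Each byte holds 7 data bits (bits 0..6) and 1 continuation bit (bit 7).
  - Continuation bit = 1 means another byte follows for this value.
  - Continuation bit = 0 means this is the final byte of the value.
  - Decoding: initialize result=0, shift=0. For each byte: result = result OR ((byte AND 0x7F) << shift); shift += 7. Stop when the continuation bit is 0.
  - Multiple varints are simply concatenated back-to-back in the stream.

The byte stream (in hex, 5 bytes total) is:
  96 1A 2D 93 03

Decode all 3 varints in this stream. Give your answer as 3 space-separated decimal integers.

Answer: 3350 45 403

Derivation:
  byte[0]=0x96 cont=1 payload=0x16=22: acc |= 22<<0 -> acc=22 shift=7
  byte[1]=0x1A cont=0 payload=0x1A=26: acc |= 26<<7 -> acc=3350 shift=14 [end]
Varint 1: bytes[0:2] = 96 1A -> value 3350 (2 byte(s))
  byte[2]=0x2D cont=0 payload=0x2D=45: acc |= 45<<0 -> acc=45 shift=7 [end]
Varint 2: bytes[2:3] = 2D -> value 45 (1 byte(s))
  byte[3]=0x93 cont=1 payload=0x13=19: acc |= 19<<0 -> acc=19 shift=7
  byte[4]=0x03 cont=0 payload=0x03=3: acc |= 3<<7 -> acc=403 shift=14 [end]
Varint 3: bytes[3:5] = 93 03 -> value 403 (2 byte(s))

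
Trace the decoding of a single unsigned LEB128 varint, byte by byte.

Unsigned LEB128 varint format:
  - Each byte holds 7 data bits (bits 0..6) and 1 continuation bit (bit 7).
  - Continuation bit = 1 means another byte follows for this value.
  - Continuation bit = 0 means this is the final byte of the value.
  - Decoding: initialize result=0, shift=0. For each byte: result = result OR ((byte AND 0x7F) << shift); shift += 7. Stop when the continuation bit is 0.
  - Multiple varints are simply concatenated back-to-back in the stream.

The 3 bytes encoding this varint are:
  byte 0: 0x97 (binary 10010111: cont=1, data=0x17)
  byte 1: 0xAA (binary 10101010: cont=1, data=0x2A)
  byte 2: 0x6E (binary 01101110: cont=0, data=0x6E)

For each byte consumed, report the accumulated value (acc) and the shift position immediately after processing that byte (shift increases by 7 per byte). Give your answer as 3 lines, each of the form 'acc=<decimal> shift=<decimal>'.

Answer: acc=23 shift=7
acc=5399 shift=14
acc=1807639 shift=21

Derivation:
byte 0=0x97: payload=0x17=23, contrib = 23<<0 = 23; acc -> 23, shift -> 7
byte 1=0xAA: payload=0x2A=42, contrib = 42<<7 = 5376; acc -> 5399, shift -> 14
byte 2=0x6E: payload=0x6E=110, contrib = 110<<14 = 1802240; acc -> 1807639, shift -> 21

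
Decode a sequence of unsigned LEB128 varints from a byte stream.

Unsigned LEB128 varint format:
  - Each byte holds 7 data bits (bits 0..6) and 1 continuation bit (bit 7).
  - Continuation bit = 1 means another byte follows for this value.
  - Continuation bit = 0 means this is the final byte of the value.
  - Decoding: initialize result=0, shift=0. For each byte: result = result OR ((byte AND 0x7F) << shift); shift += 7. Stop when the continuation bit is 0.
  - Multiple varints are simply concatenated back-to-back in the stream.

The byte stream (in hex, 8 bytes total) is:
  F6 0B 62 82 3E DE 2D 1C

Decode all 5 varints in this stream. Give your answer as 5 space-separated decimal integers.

  byte[0]=0xF6 cont=1 payload=0x76=118: acc |= 118<<0 -> acc=118 shift=7
  byte[1]=0x0B cont=0 payload=0x0B=11: acc |= 11<<7 -> acc=1526 shift=14 [end]
Varint 1: bytes[0:2] = F6 0B -> value 1526 (2 byte(s))
  byte[2]=0x62 cont=0 payload=0x62=98: acc |= 98<<0 -> acc=98 shift=7 [end]
Varint 2: bytes[2:3] = 62 -> value 98 (1 byte(s))
  byte[3]=0x82 cont=1 payload=0x02=2: acc |= 2<<0 -> acc=2 shift=7
  byte[4]=0x3E cont=0 payload=0x3E=62: acc |= 62<<7 -> acc=7938 shift=14 [end]
Varint 3: bytes[3:5] = 82 3E -> value 7938 (2 byte(s))
  byte[5]=0xDE cont=1 payload=0x5E=94: acc |= 94<<0 -> acc=94 shift=7
  byte[6]=0x2D cont=0 payload=0x2D=45: acc |= 45<<7 -> acc=5854 shift=14 [end]
Varint 4: bytes[5:7] = DE 2D -> value 5854 (2 byte(s))
  byte[7]=0x1C cont=0 payload=0x1C=28: acc |= 28<<0 -> acc=28 shift=7 [end]
Varint 5: bytes[7:8] = 1C -> value 28 (1 byte(s))

Answer: 1526 98 7938 5854 28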